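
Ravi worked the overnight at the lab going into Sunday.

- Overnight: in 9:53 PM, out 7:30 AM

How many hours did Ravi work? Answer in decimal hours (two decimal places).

9.62 hours

Overnight: 9:53 PM → midnight = 2 h 7 min; midnight → 7:30 AM = 7 h 30 min; span 9 h 37 min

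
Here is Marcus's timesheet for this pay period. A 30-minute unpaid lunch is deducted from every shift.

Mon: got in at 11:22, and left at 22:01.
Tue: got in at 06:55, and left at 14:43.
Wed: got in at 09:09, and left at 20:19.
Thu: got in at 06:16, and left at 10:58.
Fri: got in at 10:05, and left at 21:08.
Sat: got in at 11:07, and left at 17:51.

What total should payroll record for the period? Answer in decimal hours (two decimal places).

49.10 hours

Mon: 11:22–22:01 = 10 h 39 min; less 30 min break → 10 h 9 min
Tue: 06:55–14:43 = 7 h 48 min; less 30 min break → 7 h 18 min
Wed: 09:09–20:19 = 11 h 10 min; less 30 min break → 10 h 40 min
Thu: 06:16–10:58 = 4 h 42 min; less 30 min break → 4 h 12 min
Fri: 10:05–21:08 = 11 h 3 min; less 30 min break → 10 h 33 min
Sat: 11:07–17:51 = 6 h 44 min; less 30 min break → 6 h 14 min
Total: 10 h 9 min + 7 h 18 min + 10 h 40 min + 4 h 12 min + 10 h 33 min + 6 h 14 min = 49 h 6 min.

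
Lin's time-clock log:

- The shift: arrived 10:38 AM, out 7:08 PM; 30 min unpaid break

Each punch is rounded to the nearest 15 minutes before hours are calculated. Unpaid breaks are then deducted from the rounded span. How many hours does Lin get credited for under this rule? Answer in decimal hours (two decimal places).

The shift: in 10:38 AM→10:45 AM, out 7:08 PM→7:15 PM; 8 h 30 min − 30 min = 8 h 0 min

8.00 hours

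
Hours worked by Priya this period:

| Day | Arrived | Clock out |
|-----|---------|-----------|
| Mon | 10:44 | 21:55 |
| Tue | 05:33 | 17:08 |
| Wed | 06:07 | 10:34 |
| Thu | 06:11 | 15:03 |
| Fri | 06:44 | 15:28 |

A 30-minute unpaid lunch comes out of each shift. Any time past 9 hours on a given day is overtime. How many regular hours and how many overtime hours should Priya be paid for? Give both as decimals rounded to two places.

Mon: 10:44–21:55 = 11 h 11 min; less 30 min break → 10 h 41 min
Tue: 05:33–17:08 = 11 h 35 min; less 30 min break → 11 h 5 min
Wed: 06:07–10:34 = 4 h 27 min; less 30 min break → 3 h 57 min
Thu: 06:11–15:03 = 8 h 52 min; less 30 min break → 8 h 22 min
Fri: 06:44–15:28 = 8 h 44 min; less 30 min break → 8 h 14 min
Mon reg 9 h 0 min / OT 1 h 41 min; Tue reg 9 h 0 min / OT 2 h 5 min; Wed reg 3 h 57 min / OT 0 h 0 min; Thu reg 8 h 22 min / OT 0 h 0 min; Fri reg 8 h 14 min / OT 0 h 0 min.
Totals: regular 38 h 33 min, overtime 3 h 46 min.

Regular 38.55 hours, overtime 3.77 hours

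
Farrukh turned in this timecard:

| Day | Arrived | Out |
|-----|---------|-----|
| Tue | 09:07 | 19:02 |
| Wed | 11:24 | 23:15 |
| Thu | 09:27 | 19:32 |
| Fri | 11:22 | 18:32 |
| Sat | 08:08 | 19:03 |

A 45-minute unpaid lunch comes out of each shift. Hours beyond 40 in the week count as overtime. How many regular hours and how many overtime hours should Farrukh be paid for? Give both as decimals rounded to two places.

Regular 40.00 hours, overtime 6.18 hours

Tue: 09:07–19:02 = 9 h 55 min; less 45 min break → 9 h 10 min
Wed: 11:24–23:15 = 11 h 51 min; less 45 min break → 11 h 6 min
Thu: 09:27–19:32 = 10 h 5 min; less 45 min break → 9 h 20 min
Fri: 11:22–18:32 = 7 h 10 min; less 45 min break → 6 h 25 min
Sat: 08:08–19:03 = 10 h 55 min; less 45 min break → 10 h 10 min
Total worked: 46 h 11 min = 46.18 h.
Threshold 40 h → overtime 6 h 11 min, regular 40 h 0 min.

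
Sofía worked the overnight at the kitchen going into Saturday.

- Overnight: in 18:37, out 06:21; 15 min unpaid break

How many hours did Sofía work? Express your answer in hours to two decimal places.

11.48 hours

Overnight: 18:37 → midnight = 5 h 23 min; midnight → 06:21 = 6 h 21 min; span 11 h 44 min; less 15 min break → 11 h 29 min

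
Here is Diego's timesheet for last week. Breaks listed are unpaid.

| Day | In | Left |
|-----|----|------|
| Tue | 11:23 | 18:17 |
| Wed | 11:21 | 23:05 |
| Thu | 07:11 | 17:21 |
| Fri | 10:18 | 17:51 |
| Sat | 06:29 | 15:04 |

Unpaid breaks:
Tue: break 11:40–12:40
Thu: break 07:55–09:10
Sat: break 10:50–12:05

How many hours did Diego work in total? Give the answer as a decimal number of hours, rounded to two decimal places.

Tue: 11:23–18:17 = 6 h 54 min; less 60 min break → 5 h 54 min
Wed: 11:21–23:05 = 11 h 44 min
Thu: 07:11–17:21 = 10 h 10 min; less 75 min break → 8 h 55 min
Fri: 10:18–17:51 = 7 h 33 min
Sat: 06:29–15:04 = 8 h 35 min; less 75 min break → 7 h 20 min
Total: 5 h 54 min + 11 h 44 min + 8 h 55 min + 7 h 33 min + 7 h 20 min = 41 h 26 min.

41.43 hours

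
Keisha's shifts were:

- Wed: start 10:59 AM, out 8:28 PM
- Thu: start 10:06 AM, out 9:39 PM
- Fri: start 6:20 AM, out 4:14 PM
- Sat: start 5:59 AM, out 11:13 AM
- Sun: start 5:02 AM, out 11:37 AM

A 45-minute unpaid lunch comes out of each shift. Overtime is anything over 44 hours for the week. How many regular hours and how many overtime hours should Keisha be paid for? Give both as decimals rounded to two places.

Regular 39.00 hours, overtime 0.00 hours

Wed: 10:59 AM–8:28 PM = 9 h 29 min; less 45 min break → 8 h 44 min
Thu: 10:06 AM–9:39 PM = 11 h 33 min; less 45 min break → 10 h 48 min
Fri: 6:20 AM–4:14 PM = 9 h 54 min; less 45 min break → 9 h 9 min
Sat: 5:59 AM–11:13 AM = 5 h 14 min; less 45 min break → 4 h 29 min
Sun: 5:02 AM–11:37 AM = 6 h 35 min; less 45 min break → 5 h 50 min
Total worked: 39 h 0 min = 39.00 h.
Threshold 44 h → overtime 0 h 0 min, regular 39 h 0 min.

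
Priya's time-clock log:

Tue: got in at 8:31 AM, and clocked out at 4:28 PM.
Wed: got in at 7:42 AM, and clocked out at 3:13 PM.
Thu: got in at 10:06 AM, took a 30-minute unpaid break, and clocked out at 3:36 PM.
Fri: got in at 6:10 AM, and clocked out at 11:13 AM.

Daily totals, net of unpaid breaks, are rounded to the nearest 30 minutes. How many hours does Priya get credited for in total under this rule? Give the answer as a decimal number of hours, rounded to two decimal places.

Tue: 8:31 AM–4:28 PM = 7 h 57 min → rounds to 8 h 0 min
Wed: 7:42 AM–3:13 PM = 7 h 31 min → rounds to 7 h 30 min
Thu: 10:06 AM–3:36 PM = 5 h 30 min − 30 min = 5 h 0 min → rounds to 5 h 0 min
Fri: 6:10 AM–11:13 AM = 5 h 3 min → rounds to 5 h 0 min
Total credited: 25 h 30 min.

25.50 hours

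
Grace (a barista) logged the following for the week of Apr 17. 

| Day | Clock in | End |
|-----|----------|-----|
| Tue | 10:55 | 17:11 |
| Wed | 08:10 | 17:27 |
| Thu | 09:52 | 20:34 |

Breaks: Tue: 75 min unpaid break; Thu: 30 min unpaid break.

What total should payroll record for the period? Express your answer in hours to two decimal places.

Tue: 10:55–17:11 = 6 h 16 min; less 75 min break → 5 h 1 min
Wed: 08:10–17:27 = 9 h 17 min
Thu: 09:52–20:34 = 10 h 42 min; less 30 min break → 10 h 12 min
Total: 5 h 1 min + 9 h 17 min + 10 h 12 min = 24 h 30 min.

24.50 hours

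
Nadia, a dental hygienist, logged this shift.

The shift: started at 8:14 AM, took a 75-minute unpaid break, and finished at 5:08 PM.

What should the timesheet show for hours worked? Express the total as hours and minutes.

7 h 39 min

The shift: 8:14 AM–5:08 PM = 8 h 54 min; less 75 min break → 7 h 39 min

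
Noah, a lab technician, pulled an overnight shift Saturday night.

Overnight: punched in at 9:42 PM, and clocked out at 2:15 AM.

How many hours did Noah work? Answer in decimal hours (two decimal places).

Overnight: 9:42 PM → midnight = 2 h 18 min; midnight → 2:15 AM = 2 h 15 min; span 4 h 33 min

4.55 hours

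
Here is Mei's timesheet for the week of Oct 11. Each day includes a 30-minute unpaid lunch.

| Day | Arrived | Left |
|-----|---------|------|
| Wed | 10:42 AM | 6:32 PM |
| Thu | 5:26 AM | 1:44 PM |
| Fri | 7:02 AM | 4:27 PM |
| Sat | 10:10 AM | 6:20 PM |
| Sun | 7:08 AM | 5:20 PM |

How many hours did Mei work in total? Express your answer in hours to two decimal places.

41.42 hours

Wed: 10:42 AM–6:32 PM = 7 h 50 min; less 30 min break → 7 h 20 min
Thu: 5:26 AM–1:44 PM = 8 h 18 min; less 30 min break → 7 h 48 min
Fri: 7:02 AM–4:27 PM = 9 h 25 min; less 30 min break → 8 h 55 min
Sat: 10:10 AM–6:20 PM = 8 h 10 min; less 30 min break → 7 h 40 min
Sun: 7:08 AM–5:20 PM = 10 h 12 min; less 30 min break → 9 h 42 min
Total: 7 h 20 min + 7 h 48 min + 8 h 55 min + 7 h 40 min + 9 h 42 min = 41 h 25 min.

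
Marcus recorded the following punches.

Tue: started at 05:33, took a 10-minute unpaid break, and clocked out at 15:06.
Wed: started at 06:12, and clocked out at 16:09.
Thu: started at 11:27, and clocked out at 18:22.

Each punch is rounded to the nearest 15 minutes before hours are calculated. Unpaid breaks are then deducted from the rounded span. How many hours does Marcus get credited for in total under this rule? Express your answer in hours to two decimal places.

Tue: in 05:33→05:30, out 15:06→15:00; 9 h 30 min − 10 min = 9 h 20 min
Wed: in 06:12→06:15, out 16:09→16:15; 10 h 0 min
Thu: in 11:27→11:30, out 18:22→18:15; 6 h 45 min
Total credited: 26 h 5 min.

26.08 hours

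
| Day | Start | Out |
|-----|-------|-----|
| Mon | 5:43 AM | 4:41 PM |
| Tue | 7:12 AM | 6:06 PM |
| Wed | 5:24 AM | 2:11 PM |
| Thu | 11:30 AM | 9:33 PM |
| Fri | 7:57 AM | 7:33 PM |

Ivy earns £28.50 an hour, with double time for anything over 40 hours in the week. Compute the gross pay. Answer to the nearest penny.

Mon: 5:43 AM–4:41 PM = 10 h 58 min
Tue: 7:12 AM–6:06 PM = 10 h 54 min
Wed: 5:24 AM–2:11 PM = 8 h 47 min
Thu: 11:30 AM–9:33 PM = 10 h 3 min
Fri: 7:57 AM–7:33 PM = 11 h 36 min
Total worked: 52 h 18 min = 3138 min.
Regular 40 h 0 min = 2400 min at £28.50/h; overtime 12 h 18 min = 738 min at £57.00/h.
Pay = (2400 × £28.50 + 738 × £57.00) ÷ 60 = £1841.10.

£1841.10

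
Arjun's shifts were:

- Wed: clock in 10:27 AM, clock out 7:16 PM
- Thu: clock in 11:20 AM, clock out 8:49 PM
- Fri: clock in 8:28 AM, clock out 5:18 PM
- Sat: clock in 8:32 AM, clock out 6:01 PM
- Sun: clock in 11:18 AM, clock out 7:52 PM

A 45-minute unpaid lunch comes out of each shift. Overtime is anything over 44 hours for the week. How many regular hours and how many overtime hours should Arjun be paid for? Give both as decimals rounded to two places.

Regular 41.43 hours, overtime 0.00 hours

Wed: 10:27 AM–7:16 PM = 8 h 49 min; less 45 min break → 8 h 4 min
Thu: 11:20 AM–8:49 PM = 9 h 29 min; less 45 min break → 8 h 44 min
Fri: 8:28 AM–5:18 PM = 8 h 50 min; less 45 min break → 8 h 5 min
Sat: 8:32 AM–6:01 PM = 9 h 29 min; less 45 min break → 8 h 44 min
Sun: 11:18 AM–7:52 PM = 8 h 34 min; less 45 min break → 7 h 49 min
Total worked: 41 h 26 min = 41.43 h.
Threshold 44 h → overtime 0 h 0 min, regular 41 h 26 min.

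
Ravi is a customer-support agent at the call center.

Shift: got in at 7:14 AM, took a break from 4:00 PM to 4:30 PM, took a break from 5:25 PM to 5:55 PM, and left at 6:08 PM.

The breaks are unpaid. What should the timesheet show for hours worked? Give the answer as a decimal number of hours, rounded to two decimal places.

9.90 hours

Shift: 7:14 AM–6:08 PM = 10 h 54 min; less 60 min break → 9 h 54 min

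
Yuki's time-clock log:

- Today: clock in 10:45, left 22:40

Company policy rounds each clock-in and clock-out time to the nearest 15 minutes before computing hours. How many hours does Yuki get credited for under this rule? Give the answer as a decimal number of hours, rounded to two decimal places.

12.00 hours

Today: in 10:45→10:45, out 22:40→22:45; 12 h 0 min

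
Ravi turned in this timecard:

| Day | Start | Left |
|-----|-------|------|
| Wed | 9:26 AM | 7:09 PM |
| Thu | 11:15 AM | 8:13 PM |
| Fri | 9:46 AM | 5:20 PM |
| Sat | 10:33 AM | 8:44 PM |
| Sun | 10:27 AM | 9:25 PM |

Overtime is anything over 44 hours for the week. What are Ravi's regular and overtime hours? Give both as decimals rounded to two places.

Wed: 9:26 AM–7:09 PM = 9 h 43 min
Thu: 11:15 AM–8:13 PM = 8 h 58 min
Fri: 9:46 AM–5:20 PM = 7 h 34 min
Sat: 10:33 AM–8:44 PM = 10 h 11 min
Sun: 10:27 AM–9:25 PM = 10 h 58 min
Total worked: 47 h 24 min = 47.40 h.
Threshold 44 h → overtime 3 h 24 min, regular 44 h 0 min.

Regular 44.00 hours, overtime 3.40 hours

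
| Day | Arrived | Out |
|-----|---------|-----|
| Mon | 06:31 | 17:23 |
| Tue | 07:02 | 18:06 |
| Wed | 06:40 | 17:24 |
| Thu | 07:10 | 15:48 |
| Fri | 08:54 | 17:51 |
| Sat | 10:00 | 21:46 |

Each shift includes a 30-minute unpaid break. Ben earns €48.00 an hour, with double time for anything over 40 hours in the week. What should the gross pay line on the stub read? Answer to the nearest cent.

Mon: 06:31–17:23 = 10 h 52 min; less 30 min break → 10 h 22 min
Tue: 07:02–18:06 = 11 h 4 min; less 30 min break → 10 h 34 min
Wed: 06:40–17:24 = 10 h 44 min; less 30 min break → 10 h 14 min
Thu: 07:10–15:48 = 8 h 38 min; less 30 min break → 8 h 8 min
Fri: 08:54–17:51 = 8 h 57 min; less 30 min break → 8 h 27 min
Sat: 10:00–21:46 = 11 h 46 min; less 30 min break → 11 h 16 min
Total worked: 59 h 1 min = 3541 min.
Regular 40 h 0 min = 2400 min at €48.00/h; overtime 19 h 1 min = 1141 min at €96.00/h.
Pay = (2400 × €48.00 + 1141 × €96.00) ÷ 60 = €3745.60.

€3745.60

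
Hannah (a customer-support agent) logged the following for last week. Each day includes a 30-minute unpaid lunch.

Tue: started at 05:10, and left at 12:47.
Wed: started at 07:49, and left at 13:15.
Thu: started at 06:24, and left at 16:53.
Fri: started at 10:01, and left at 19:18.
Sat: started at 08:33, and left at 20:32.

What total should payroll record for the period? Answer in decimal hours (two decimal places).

42.30 hours

Tue: 05:10–12:47 = 7 h 37 min; less 30 min break → 7 h 7 min
Wed: 07:49–13:15 = 5 h 26 min; less 30 min break → 4 h 56 min
Thu: 06:24–16:53 = 10 h 29 min; less 30 min break → 9 h 59 min
Fri: 10:01–19:18 = 9 h 17 min; less 30 min break → 8 h 47 min
Sat: 08:33–20:32 = 11 h 59 min; less 30 min break → 11 h 29 min
Total: 7 h 7 min + 4 h 56 min + 9 h 59 min + 8 h 47 min + 11 h 29 min = 42 h 18 min.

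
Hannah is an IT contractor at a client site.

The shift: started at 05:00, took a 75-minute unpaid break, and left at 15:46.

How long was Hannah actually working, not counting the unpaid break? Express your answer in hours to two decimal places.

The shift: 05:00–15:46 = 10 h 46 min; less 75 min break → 9 h 31 min

9.52 hours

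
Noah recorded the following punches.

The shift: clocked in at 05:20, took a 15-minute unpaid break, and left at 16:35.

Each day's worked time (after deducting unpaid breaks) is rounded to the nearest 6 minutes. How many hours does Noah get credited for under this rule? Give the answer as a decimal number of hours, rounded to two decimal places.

The shift: 05:20–16:35 = 11 h 15 min − 15 min = 11 h 0 min → rounds to 11 h 0 min

11.00 hours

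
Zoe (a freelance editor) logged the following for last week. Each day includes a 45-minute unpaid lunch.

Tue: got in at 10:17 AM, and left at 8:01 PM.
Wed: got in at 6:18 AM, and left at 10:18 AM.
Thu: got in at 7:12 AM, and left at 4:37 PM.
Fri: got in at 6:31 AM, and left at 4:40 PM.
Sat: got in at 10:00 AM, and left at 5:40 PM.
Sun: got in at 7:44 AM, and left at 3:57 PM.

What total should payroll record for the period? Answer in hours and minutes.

Tue: 10:17 AM–8:01 PM = 9 h 44 min; less 45 min break → 8 h 59 min
Wed: 6:18 AM–10:18 AM = 4 h 0 min; less 45 min break → 3 h 15 min
Thu: 7:12 AM–4:37 PM = 9 h 25 min; less 45 min break → 8 h 40 min
Fri: 6:31 AM–4:40 PM = 10 h 9 min; less 45 min break → 9 h 24 min
Sat: 10:00 AM–5:40 PM = 7 h 40 min; less 45 min break → 6 h 55 min
Sun: 7:44 AM–3:57 PM = 8 h 13 min; less 45 min break → 7 h 28 min
Total: 8 h 59 min + 3 h 15 min + 8 h 40 min + 9 h 24 min + 6 h 55 min + 7 h 28 min = 44 h 41 min.

44 h 41 min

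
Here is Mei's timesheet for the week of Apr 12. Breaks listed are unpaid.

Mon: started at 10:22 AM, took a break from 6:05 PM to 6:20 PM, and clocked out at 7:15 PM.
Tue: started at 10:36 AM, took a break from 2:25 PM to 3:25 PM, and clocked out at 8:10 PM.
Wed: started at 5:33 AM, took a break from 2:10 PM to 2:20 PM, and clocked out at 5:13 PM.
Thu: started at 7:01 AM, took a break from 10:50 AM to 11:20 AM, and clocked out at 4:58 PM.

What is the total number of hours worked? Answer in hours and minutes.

38 h 9 min

Mon: 10:22 AM–7:15 PM = 8 h 53 min; less 15 min break → 8 h 38 min
Tue: 10:36 AM–8:10 PM = 9 h 34 min; less 60 min break → 8 h 34 min
Wed: 5:33 AM–5:13 PM = 11 h 40 min; less 10 min break → 11 h 30 min
Thu: 7:01 AM–4:58 PM = 9 h 57 min; less 30 min break → 9 h 27 min
Total: 8 h 38 min + 8 h 34 min + 11 h 30 min + 9 h 27 min = 38 h 9 min.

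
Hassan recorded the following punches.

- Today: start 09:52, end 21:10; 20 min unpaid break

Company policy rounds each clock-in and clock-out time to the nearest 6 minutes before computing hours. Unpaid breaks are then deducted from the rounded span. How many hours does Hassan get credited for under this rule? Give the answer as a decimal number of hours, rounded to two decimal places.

10.97 hours

Today: in 09:52→09:54, out 21:10→21:12; 11 h 18 min − 20 min = 10 h 58 min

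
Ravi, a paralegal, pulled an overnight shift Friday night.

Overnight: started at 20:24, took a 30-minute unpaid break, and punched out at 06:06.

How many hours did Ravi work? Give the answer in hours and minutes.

Overnight: 20:24 → midnight = 3 h 36 min; midnight → 06:06 = 6 h 6 min; span 9 h 42 min; less 30 min break → 9 h 12 min

9 h 12 min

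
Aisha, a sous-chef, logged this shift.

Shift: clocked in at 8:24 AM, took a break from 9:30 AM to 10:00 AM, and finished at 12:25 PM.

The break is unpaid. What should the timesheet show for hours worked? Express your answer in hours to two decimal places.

Shift: 8:24 AM–12:25 PM = 4 h 1 min; less 30 min break → 3 h 31 min

3.52 hours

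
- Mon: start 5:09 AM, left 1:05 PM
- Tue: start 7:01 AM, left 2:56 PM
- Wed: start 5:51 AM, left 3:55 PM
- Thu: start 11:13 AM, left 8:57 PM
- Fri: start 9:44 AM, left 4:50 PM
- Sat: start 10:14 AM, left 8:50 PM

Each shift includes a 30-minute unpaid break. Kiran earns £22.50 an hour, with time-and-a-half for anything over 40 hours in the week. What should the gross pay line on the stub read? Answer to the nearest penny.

£1249.31

Mon: 5:09 AM–1:05 PM = 7 h 56 min; less 30 min break → 7 h 26 min
Tue: 7:01 AM–2:56 PM = 7 h 55 min; less 30 min break → 7 h 25 min
Wed: 5:51 AM–3:55 PM = 10 h 4 min; less 30 min break → 9 h 34 min
Thu: 11:13 AM–8:57 PM = 9 h 44 min; less 30 min break → 9 h 14 min
Fri: 9:44 AM–4:50 PM = 7 h 6 min; less 30 min break → 6 h 36 min
Sat: 10:14 AM–8:50 PM = 10 h 36 min; less 30 min break → 10 h 6 min
Total worked: 50 h 21 min = 3021 min.
Regular 40 h 0 min = 2400 min at £22.50/h; overtime 10 h 21 min = 621 min at £33.75/h.
Pay = (2400 × £22.50 + 621 × £33.75) ÷ 60 = £1249.31.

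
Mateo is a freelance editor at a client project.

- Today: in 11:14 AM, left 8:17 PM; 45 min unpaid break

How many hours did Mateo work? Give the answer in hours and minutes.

8 h 18 min

Today: 11:14 AM–8:17 PM = 9 h 3 min; less 45 min break → 8 h 18 min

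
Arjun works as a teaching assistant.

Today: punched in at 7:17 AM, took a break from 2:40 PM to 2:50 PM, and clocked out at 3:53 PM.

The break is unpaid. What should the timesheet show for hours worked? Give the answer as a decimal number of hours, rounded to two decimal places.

8.43 hours

Today: 7:17 AM–3:53 PM = 8 h 36 min; less 10 min break → 8 h 26 min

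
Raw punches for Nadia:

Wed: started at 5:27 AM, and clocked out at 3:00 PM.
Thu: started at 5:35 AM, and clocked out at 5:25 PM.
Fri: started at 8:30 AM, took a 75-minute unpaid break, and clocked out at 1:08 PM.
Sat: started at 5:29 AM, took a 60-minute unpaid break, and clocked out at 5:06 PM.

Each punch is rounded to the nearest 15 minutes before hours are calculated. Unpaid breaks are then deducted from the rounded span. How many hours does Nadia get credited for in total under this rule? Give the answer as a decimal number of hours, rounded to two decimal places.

35.50 hours

Wed: in 5:27 AM→5:30 AM, out 3:00 PM→3:00 PM; 9 h 30 min
Thu: in 5:35 AM→5:30 AM, out 5:25 PM→5:30 PM; 12 h 0 min
Fri: in 8:30 AM→8:30 AM, out 1:08 PM→1:15 PM; 4 h 45 min − 75 min = 3 h 30 min
Sat: in 5:29 AM→5:30 AM, out 5:06 PM→5:00 PM; 11 h 30 min − 60 min = 10 h 30 min
Total credited: 35 h 30 min.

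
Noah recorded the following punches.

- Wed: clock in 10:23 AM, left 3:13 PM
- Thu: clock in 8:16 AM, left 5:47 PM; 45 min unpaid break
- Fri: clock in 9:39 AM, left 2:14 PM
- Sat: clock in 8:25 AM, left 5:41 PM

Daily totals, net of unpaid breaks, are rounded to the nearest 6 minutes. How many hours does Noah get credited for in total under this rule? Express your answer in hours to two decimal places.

Wed: 10:23 AM–3:13 PM = 4 h 50 min → rounds to 4 h 48 min
Thu: 8:16 AM–5:47 PM = 9 h 31 min − 45 min = 8 h 46 min → rounds to 8 h 48 min
Fri: 9:39 AM–2:14 PM = 4 h 35 min → rounds to 4 h 36 min
Sat: 8:25 AM–5:41 PM = 9 h 16 min → rounds to 9 h 18 min
Total credited: 27 h 30 min.

27.50 hours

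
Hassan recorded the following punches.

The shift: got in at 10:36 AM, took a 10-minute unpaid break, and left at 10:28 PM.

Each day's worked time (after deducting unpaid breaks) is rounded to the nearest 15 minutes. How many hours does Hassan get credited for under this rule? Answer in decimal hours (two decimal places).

11.75 hours

The shift: 10:36 AM–10:28 PM = 11 h 52 min − 10 min = 11 h 42 min → rounds to 11 h 45 min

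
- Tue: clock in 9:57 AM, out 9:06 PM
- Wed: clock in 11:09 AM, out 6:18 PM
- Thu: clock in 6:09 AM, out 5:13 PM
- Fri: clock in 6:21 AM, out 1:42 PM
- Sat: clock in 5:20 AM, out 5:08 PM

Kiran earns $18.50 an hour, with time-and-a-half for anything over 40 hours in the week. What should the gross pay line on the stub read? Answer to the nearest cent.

Tue: 9:57 AM–9:06 PM = 11 h 9 min
Wed: 11:09 AM–6:18 PM = 7 h 9 min
Thu: 6:09 AM–5:13 PM = 11 h 4 min
Fri: 6:21 AM–1:42 PM = 7 h 21 min
Sat: 5:20 AM–5:08 PM = 11 h 48 min
Total worked: 48 h 31 min = 2911 min.
Regular 40 h 0 min = 2400 min at $18.50/h; overtime 8 h 31 min = 511 min at $27.75/h.
Pay = (2400 × $18.50 + 511 × $27.75) ÷ 60 = $976.34.

$976.34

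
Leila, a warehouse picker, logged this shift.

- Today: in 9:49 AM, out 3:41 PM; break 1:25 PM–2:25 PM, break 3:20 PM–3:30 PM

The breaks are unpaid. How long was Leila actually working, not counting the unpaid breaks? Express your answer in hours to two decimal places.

4.70 hours

Today: 9:49 AM–3:41 PM = 5 h 52 min; less 70 min break → 4 h 42 min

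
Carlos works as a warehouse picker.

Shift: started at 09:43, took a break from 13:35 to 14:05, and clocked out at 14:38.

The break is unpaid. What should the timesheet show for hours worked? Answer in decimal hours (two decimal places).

4.42 hours

Shift: 09:43–14:38 = 4 h 55 min; less 30 min break → 4 h 25 min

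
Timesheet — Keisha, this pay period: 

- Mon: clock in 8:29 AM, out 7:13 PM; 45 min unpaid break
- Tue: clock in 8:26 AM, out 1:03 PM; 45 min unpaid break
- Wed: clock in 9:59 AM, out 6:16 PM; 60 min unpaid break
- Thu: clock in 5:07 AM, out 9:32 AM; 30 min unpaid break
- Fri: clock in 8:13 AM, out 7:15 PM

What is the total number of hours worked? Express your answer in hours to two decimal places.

Mon: 8:29 AM–7:13 PM = 10 h 44 min; less 45 min break → 9 h 59 min
Tue: 8:26 AM–1:03 PM = 4 h 37 min; less 45 min break → 3 h 52 min
Wed: 9:59 AM–6:16 PM = 8 h 17 min; less 60 min break → 7 h 17 min
Thu: 5:07 AM–9:32 AM = 4 h 25 min; less 30 min break → 3 h 55 min
Fri: 8:13 AM–7:15 PM = 11 h 2 min
Total: 9 h 59 min + 3 h 52 min + 7 h 17 min + 3 h 55 min + 11 h 2 min = 36 h 5 min.

36.08 hours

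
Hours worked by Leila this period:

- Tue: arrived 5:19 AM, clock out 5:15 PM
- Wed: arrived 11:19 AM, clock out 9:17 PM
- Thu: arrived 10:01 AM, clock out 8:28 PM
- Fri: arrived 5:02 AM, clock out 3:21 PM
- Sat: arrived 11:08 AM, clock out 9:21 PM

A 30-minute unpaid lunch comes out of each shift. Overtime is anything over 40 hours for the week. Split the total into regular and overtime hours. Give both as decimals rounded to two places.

Regular 40.00 hours, overtime 10.38 hours

Tue: 5:19 AM–5:15 PM = 11 h 56 min; less 30 min break → 11 h 26 min
Wed: 11:19 AM–9:17 PM = 9 h 58 min; less 30 min break → 9 h 28 min
Thu: 10:01 AM–8:28 PM = 10 h 27 min; less 30 min break → 9 h 57 min
Fri: 5:02 AM–3:21 PM = 10 h 19 min; less 30 min break → 9 h 49 min
Sat: 11:08 AM–9:21 PM = 10 h 13 min; less 30 min break → 9 h 43 min
Total worked: 50 h 23 min = 50.38 h.
Threshold 40 h → overtime 10 h 23 min, regular 40 h 0 min.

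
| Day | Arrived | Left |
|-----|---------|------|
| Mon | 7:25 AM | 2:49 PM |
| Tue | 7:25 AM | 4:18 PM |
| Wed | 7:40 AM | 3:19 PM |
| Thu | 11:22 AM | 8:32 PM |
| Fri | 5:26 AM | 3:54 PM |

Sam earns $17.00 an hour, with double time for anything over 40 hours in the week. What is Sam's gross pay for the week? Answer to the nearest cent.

$801.27

Mon: 7:25 AM–2:49 PM = 7 h 24 min
Tue: 7:25 AM–4:18 PM = 8 h 53 min
Wed: 7:40 AM–3:19 PM = 7 h 39 min
Thu: 11:22 AM–8:32 PM = 9 h 10 min
Fri: 5:26 AM–3:54 PM = 10 h 28 min
Total worked: 43 h 34 min = 2614 min.
Regular 40 h 0 min = 2400 min at $17.00/h; overtime 3 h 34 min = 214 min at $34.00/h.
Pay = (2400 × $17.00 + 214 × $34.00) ÷ 60 = $801.27.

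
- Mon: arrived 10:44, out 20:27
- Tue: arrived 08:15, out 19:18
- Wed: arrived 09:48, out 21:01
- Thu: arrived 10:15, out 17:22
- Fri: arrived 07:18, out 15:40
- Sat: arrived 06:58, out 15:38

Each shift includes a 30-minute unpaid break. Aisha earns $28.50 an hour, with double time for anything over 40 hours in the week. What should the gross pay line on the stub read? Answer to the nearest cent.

$1888.60

Mon: 10:44–20:27 = 9 h 43 min; less 30 min break → 9 h 13 min
Tue: 08:15–19:18 = 11 h 3 min; less 30 min break → 10 h 33 min
Wed: 09:48–21:01 = 11 h 13 min; less 30 min break → 10 h 43 min
Thu: 10:15–17:22 = 7 h 7 min; less 30 min break → 6 h 37 min
Fri: 07:18–15:40 = 8 h 22 min; less 30 min break → 7 h 52 min
Sat: 06:58–15:38 = 8 h 40 min; less 30 min break → 8 h 10 min
Total worked: 53 h 8 min = 3188 min.
Regular 40 h 0 min = 2400 min at $28.50/h; overtime 13 h 8 min = 788 min at $57.00/h.
Pay = (2400 × $28.50 + 788 × $57.00) ÷ 60 = $1888.60.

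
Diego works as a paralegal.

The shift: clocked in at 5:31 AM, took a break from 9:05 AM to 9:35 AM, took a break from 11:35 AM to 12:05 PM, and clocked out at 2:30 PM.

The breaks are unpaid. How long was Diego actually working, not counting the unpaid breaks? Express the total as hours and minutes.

The shift: 5:31 AM–2:30 PM = 8 h 59 min; less 60 min break → 7 h 59 min

7 h 59 min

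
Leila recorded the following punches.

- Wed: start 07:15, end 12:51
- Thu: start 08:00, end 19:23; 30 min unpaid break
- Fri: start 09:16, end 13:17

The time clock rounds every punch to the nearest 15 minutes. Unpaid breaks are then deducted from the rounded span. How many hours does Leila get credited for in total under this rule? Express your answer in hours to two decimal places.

Wed: in 07:15→07:15, out 12:51→12:45; 5 h 30 min
Thu: in 08:00→08:00, out 19:23→19:30; 11 h 30 min − 30 min = 11 h 0 min
Fri: in 09:16→09:15, out 13:17→13:15; 4 h 0 min
Total credited: 20 h 30 min.

20.50 hours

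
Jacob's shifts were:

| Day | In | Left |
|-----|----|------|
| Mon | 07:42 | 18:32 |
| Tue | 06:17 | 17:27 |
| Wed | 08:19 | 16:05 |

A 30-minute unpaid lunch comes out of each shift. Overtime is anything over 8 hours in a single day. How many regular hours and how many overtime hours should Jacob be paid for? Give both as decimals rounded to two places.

Regular 23.27 hours, overtime 5.00 hours

Mon: 07:42–18:32 = 10 h 50 min; less 30 min break → 10 h 20 min
Tue: 06:17–17:27 = 11 h 10 min; less 30 min break → 10 h 40 min
Wed: 08:19–16:05 = 7 h 46 min; less 30 min break → 7 h 16 min
Mon reg 8 h 0 min / OT 2 h 20 min; Tue reg 8 h 0 min / OT 2 h 40 min; Wed reg 7 h 16 min / OT 0 h 0 min.
Totals: regular 23 h 16 min, overtime 5 h 0 min.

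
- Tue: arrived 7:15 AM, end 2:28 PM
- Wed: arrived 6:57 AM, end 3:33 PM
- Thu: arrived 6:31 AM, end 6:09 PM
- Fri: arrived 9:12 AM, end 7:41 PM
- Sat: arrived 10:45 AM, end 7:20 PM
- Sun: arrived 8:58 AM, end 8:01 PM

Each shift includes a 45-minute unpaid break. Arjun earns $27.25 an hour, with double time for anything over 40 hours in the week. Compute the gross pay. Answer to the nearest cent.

$1802.13

Tue: 7:15 AM–2:28 PM = 7 h 13 min; less 45 min break → 6 h 28 min
Wed: 6:57 AM–3:33 PM = 8 h 36 min; less 45 min break → 7 h 51 min
Thu: 6:31 AM–6:09 PM = 11 h 38 min; less 45 min break → 10 h 53 min
Fri: 9:12 AM–7:41 PM = 10 h 29 min; less 45 min break → 9 h 44 min
Sat: 10:45 AM–7:20 PM = 8 h 35 min; less 45 min break → 7 h 50 min
Sun: 8:58 AM–8:01 PM = 11 h 3 min; less 45 min break → 10 h 18 min
Total worked: 53 h 4 min = 3184 min.
Regular 40 h 0 min = 2400 min at $27.25/h; overtime 13 h 4 min = 784 min at $54.50/h.
Pay = (2400 × $27.25 + 784 × $54.50) ÷ 60 = $1802.13.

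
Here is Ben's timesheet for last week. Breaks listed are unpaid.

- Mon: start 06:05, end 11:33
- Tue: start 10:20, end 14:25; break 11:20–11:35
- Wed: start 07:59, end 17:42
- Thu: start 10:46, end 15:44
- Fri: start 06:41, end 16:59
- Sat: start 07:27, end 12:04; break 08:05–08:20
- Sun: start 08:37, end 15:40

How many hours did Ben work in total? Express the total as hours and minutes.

45 h 42 min

Mon: 06:05–11:33 = 5 h 28 min
Tue: 10:20–14:25 = 4 h 5 min; less 15 min break → 3 h 50 min
Wed: 07:59–17:42 = 9 h 43 min
Thu: 10:46–15:44 = 4 h 58 min
Fri: 06:41–16:59 = 10 h 18 min
Sat: 07:27–12:04 = 4 h 37 min; less 15 min break → 4 h 22 min
Sun: 08:37–15:40 = 7 h 3 min
Total: 5 h 28 min + 3 h 50 min + 9 h 43 min + 4 h 58 min + 10 h 18 min + 4 h 22 min + 7 h 3 min = 45 h 42 min.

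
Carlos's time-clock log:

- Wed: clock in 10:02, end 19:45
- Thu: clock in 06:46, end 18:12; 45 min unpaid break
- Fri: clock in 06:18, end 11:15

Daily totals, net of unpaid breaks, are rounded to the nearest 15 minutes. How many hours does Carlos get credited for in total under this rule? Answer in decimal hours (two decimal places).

Wed: 10:02–19:45 = 9 h 43 min → rounds to 9 h 45 min
Thu: 06:46–18:12 = 11 h 26 min − 45 min = 10 h 41 min → rounds to 10 h 45 min
Fri: 06:18–11:15 = 4 h 57 min → rounds to 5 h 0 min
Total credited: 25 h 30 min.

25.50 hours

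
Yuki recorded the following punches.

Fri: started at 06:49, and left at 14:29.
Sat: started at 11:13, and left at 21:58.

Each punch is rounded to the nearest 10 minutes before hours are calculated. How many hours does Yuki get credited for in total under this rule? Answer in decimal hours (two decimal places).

Fri: in 06:49→06:50, out 14:29→14:30; 7 h 40 min
Sat: in 11:13→11:10, out 21:58→22:00; 10 h 50 min
Total credited: 18 h 30 min.

18.50 hours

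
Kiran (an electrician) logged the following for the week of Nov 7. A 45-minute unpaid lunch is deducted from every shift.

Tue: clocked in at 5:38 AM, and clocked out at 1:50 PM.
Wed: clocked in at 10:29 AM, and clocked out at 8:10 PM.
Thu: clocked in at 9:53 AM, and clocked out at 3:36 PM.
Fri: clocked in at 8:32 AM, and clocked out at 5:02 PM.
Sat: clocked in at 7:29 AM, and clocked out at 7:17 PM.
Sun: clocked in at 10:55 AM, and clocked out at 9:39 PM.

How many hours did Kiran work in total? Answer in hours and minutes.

50 h 8 min

Tue: 5:38 AM–1:50 PM = 8 h 12 min; less 45 min break → 7 h 27 min
Wed: 10:29 AM–8:10 PM = 9 h 41 min; less 45 min break → 8 h 56 min
Thu: 9:53 AM–3:36 PM = 5 h 43 min; less 45 min break → 4 h 58 min
Fri: 8:32 AM–5:02 PM = 8 h 30 min; less 45 min break → 7 h 45 min
Sat: 7:29 AM–7:17 PM = 11 h 48 min; less 45 min break → 11 h 3 min
Sun: 10:55 AM–9:39 PM = 10 h 44 min; less 45 min break → 9 h 59 min
Total: 7 h 27 min + 8 h 56 min + 4 h 58 min + 7 h 45 min + 11 h 3 min + 9 h 59 min = 50 h 8 min.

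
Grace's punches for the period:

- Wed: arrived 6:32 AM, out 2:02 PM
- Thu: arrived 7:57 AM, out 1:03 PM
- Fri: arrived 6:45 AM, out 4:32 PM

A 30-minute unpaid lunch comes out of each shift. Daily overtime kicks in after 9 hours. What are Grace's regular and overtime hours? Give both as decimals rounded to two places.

Wed: 6:32 AM–2:02 PM = 7 h 30 min; less 30 min break → 7 h 0 min
Thu: 7:57 AM–1:03 PM = 5 h 6 min; less 30 min break → 4 h 36 min
Fri: 6:45 AM–4:32 PM = 9 h 47 min; less 30 min break → 9 h 17 min
Wed reg 7 h 0 min / OT 0 h 0 min; Thu reg 4 h 36 min / OT 0 h 0 min; Fri reg 9 h 0 min / OT 0 h 17 min.
Totals: regular 20 h 36 min, overtime 0 h 17 min.

Regular 20.60 hours, overtime 0.28 hours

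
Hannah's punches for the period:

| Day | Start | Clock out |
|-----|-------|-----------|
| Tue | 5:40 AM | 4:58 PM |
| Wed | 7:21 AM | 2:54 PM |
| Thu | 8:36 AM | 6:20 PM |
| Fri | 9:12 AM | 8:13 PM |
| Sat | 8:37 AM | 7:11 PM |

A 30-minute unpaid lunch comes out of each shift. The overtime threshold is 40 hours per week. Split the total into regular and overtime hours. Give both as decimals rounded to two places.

Regular 40.00 hours, overtime 7.67 hours

Tue: 5:40 AM–4:58 PM = 11 h 18 min; less 30 min break → 10 h 48 min
Wed: 7:21 AM–2:54 PM = 7 h 33 min; less 30 min break → 7 h 3 min
Thu: 8:36 AM–6:20 PM = 9 h 44 min; less 30 min break → 9 h 14 min
Fri: 9:12 AM–8:13 PM = 11 h 1 min; less 30 min break → 10 h 31 min
Sat: 8:37 AM–7:11 PM = 10 h 34 min; less 30 min break → 10 h 4 min
Total worked: 47 h 40 min = 47.67 h.
Threshold 40 h → overtime 7 h 40 min, regular 40 h 0 min.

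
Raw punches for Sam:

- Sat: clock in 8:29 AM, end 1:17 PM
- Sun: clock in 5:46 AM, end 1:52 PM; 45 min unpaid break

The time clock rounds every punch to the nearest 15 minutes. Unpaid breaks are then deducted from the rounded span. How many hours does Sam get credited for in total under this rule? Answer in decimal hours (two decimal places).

Sat: in 8:29 AM→8:30 AM, out 1:17 PM→1:15 PM; 4 h 45 min
Sun: in 5:46 AM→5:45 AM, out 1:52 PM→1:45 PM; 8 h 0 min − 45 min = 7 h 15 min
Total credited: 12 h 0 min.

12.00 hours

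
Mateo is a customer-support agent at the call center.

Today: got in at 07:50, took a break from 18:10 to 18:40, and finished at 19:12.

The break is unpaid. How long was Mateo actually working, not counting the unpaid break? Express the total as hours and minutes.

Today: 07:50–19:12 = 11 h 22 min; less 30 min break → 10 h 52 min

10 h 52 min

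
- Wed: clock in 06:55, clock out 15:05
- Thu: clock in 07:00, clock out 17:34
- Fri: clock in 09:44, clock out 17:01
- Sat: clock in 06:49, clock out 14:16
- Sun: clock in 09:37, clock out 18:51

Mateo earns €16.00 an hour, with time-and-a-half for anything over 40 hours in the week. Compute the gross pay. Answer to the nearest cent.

Wed: 06:55–15:05 = 8 h 10 min
Thu: 07:00–17:34 = 10 h 34 min
Fri: 09:44–17:01 = 7 h 17 min
Sat: 06:49–14:16 = 7 h 27 min
Sun: 09:37–18:51 = 9 h 14 min
Total worked: 42 h 42 min = 2562 min.
Regular 40 h 0 min = 2400 min at €16.00/h; overtime 2 h 42 min = 162 min at €24.00/h.
Pay = (2400 × €16.00 + 162 × €24.00) ÷ 60 = €704.80.

€704.80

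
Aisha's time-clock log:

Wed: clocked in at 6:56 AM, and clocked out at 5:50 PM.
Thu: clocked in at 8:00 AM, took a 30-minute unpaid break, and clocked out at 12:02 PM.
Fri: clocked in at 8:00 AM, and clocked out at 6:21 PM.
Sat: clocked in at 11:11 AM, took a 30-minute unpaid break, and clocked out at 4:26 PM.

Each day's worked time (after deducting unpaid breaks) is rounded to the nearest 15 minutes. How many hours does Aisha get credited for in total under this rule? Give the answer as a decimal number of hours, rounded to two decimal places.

29.50 hours

Wed: 6:56 AM–5:50 PM = 10 h 54 min → rounds to 11 h 0 min
Thu: 8:00 AM–12:02 PM = 4 h 2 min − 30 min = 3 h 32 min → rounds to 3 h 30 min
Fri: 8:00 AM–6:21 PM = 10 h 21 min → rounds to 10 h 15 min
Sat: 11:11 AM–4:26 PM = 5 h 15 min − 30 min = 4 h 45 min → rounds to 4 h 45 min
Total credited: 29 h 30 min.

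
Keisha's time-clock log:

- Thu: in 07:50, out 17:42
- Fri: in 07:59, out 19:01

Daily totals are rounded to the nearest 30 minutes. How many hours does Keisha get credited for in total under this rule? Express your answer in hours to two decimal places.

21.00 hours

Thu: 07:50–17:42 = 9 h 52 min → rounds to 10 h 0 min
Fri: 07:59–19:01 = 11 h 2 min → rounds to 11 h 0 min
Total credited: 21 h 0 min.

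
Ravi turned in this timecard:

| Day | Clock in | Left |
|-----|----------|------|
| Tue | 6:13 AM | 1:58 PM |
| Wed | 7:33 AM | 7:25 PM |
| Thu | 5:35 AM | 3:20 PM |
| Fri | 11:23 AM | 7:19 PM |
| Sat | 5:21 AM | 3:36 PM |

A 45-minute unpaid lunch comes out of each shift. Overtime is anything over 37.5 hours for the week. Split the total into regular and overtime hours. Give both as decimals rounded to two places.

Tue: 6:13 AM–1:58 PM = 7 h 45 min; less 45 min break → 7 h 0 min
Wed: 7:33 AM–7:25 PM = 11 h 52 min; less 45 min break → 11 h 7 min
Thu: 5:35 AM–3:20 PM = 9 h 45 min; less 45 min break → 9 h 0 min
Fri: 11:23 AM–7:19 PM = 7 h 56 min; less 45 min break → 7 h 11 min
Sat: 5:21 AM–3:36 PM = 10 h 15 min; less 45 min break → 9 h 30 min
Total worked: 43 h 48 min = 43.80 h.
Threshold 37.5 h → overtime 6 h 18 min, regular 37 h 30 min.

Regular 37.50 hours, overtime 6.30 hours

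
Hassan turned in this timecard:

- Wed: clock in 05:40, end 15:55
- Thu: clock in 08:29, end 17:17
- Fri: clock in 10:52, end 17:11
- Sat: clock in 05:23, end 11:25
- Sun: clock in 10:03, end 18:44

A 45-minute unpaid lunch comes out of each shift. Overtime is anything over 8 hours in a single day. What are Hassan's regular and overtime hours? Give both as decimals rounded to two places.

Wed: 05:40–15:55 = 10 h 15 min; less 45 min break → 9 h 30 min
Thu: 08:29–17:17 = 8 h 48 min; less 45 min break → 8 h 3 min
Fri: 10:52–17:11 = 6 h 19 min; less 45 min break → 5 h 34 min
Sat: 05:23–11:25 = 6 h 2 min; less 45 min break → 5 h 17 min
Sun: 10:03–18:44 = 8 h 41 min; less 45 min break → 7 h 56 min
Wed reg 8 h 0 min / OT 1 h 30 min; Thu reg 8 h 0 min / OT 0 h 3 min; Fri reg 5 h 34 min / OT 0 h 0 min; Sat reg 5 h 17 min / OT 0 h 0 min; Sun reg 7 h 56 min / OT 0 h 0 min.
Totals: regular 34 h 47 min, overtime 1 h 33 min.

Regular 34.78 hours, overtime 1.55 hours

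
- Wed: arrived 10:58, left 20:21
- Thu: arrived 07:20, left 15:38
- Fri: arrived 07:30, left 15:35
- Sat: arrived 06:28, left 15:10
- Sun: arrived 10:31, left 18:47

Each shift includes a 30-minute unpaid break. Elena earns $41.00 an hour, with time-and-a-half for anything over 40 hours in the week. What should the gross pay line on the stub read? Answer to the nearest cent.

Wed: 10:58–20:21 = 9 h 23 min; less 30 min break → 8 h 53 min
Thu: 07:20–15:38 = 8 h 18 min; less 30 min break → 7 h 48 min
Fri: 07:30–15:35 = 8 h 5 min; less 30 min break → 7 h 35 min
Sat: 06:28–15:10 = 8 h 42 min; less 30 min break → 8 h 12 min
Sun: 10:31–18:47 = 8 h 16 min; less 30 min break → 7 h 46 min
Total worked: 40 h 14 min = 2414 min.
Regular 40 h 0 min = 2400 min at $41.00/h; overtime 0 h 14 min = 14 min at $61.50/h.
Pay = (2400 × $41.00 + 14 × $61.50) ÷ 60 = $1654.35.

$1654.35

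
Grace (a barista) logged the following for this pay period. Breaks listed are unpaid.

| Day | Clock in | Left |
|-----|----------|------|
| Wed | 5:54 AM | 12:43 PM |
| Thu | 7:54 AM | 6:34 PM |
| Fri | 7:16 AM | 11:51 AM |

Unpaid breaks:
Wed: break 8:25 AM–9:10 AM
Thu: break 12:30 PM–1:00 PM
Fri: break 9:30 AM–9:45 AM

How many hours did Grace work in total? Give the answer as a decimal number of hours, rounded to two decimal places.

Wed: 5:54 AM–12:43 PM = 6 h 49 min; less 45 min break → 6 h 4 min
Thu: 7:54 AM–6:34 PM = 10 h 40 min; less 30 min break → 10 h 10 min
Fri: 7:16 AM–11:51 AM = 4 h 35 min; less 15 min break → 4 h 20 min
Total: 6 h 4 min + 10 h 10 min + 4 h 20 min = 20 h 34 min.

20.57 hours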